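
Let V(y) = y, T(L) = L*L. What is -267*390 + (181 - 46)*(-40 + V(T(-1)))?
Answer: -109395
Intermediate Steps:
T(L) = L**2
-267*390 + (181 - 46)*(-40 + V(T(-1))) = -267*390 + (181 - 46)*(-40 + (-1)**2) = -104130 + 135*(-40 + 1) = -104130 + 135*(-39) = -104130 - 5265 = -109395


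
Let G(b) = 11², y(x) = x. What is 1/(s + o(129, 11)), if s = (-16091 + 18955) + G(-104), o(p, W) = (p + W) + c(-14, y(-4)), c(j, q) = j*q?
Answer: 1/3181 ≈ 0.00031437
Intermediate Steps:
G(b) = 121
o(p, W) = 56 + W + p (o(p, W) = (p + W) - 14*(-4) = (W + p) + 56 = 56 + W + p)
s = 2985 (s = (-16091 + 18955) + 121 = 2864 + 121 = 2985)
1/(s + o(129, 11)) = 1/(2985 + (56 + 11 + 129)) = 1/(2985 + 196) = 1/3181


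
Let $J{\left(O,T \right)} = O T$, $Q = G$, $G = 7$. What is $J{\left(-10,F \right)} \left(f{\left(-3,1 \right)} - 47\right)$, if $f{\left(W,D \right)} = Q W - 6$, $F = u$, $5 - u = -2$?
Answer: $5180$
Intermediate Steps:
$Q = 7$
$u = 7$ ($u = 5 - -2 = 5 + 2 = 7$)
$F = 7$
$f{\left(W,D \right)} = -6 + 7 W$ ($f{\left(W,D \right)} = 7 W - 6 = -6 + 7 W$)
$J{\left(-10,F \right)} \left(f{\left(-3,1 \right)} - 47\right) = \left(-10\right) 7 \left(\left(-6 + 7 \left(-3\right)\right) - 47\right) = - 70 \left(\left(-6 - 21\right) - 47\right) = - 70 \left(-27 - 47\right) = \left(-70\right) \left(-74\right) = 5180$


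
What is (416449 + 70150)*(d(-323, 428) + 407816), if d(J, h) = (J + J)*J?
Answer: 299975631926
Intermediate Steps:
d(J, h) = 2*J**2 (d(J, h) = (2*J)*J = 2*J**2)
(416449 + 70150)*(d(-323, 428) + 407816) = (416449 + 70150)*(2*(-323)**2 + 407816) = 486599*(2*104329 + 407816) = 486599*(208658 + 407816) = 486599*616474 = 299975631926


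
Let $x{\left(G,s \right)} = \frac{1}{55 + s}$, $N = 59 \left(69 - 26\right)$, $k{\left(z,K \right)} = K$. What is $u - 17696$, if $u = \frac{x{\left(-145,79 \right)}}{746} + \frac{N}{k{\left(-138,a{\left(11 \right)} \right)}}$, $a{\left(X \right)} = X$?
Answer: $- \frac{19204983705}{1099604} \approx -17465.0$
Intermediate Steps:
$N = 2537$ ($N = 59 \cdot 43 = 2537$)
$u = \frac{253608679}{1099604}$ ($u = \frac{1}{\left(55 + 79\right) 746} + \frac{2537}{11} = \frac{1}{134} \cdot \frac{1}{746} + 2537 \cdot \frac{1}{11} = \frac{1}{134} \cdot \frac{1}{746} + \frac{2537}{11} = \frac{1}{99964} + \frac{2537}{11} = \frac{253608679}{1099604} \approx 230.64$)
$u - 17696 = \frac{253608679}{1099604} - 17696 = - \frac{19204983705}{1099604}$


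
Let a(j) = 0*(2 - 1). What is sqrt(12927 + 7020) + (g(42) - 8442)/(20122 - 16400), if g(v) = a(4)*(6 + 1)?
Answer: -4221/1861 + sqrt(19947) ≈ 138.97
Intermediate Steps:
a(j) = 0 (a(j) = 0*1 = 0)
g(v) = 0 (g(v) = 0*(6 + 1) = 0*7 = 0)
sqrt(12927 + 7020) + (g(42) - 8442)/(20122 - 16400) = sqrt(12927 + 7020) + (0 - 8442)/(20122 - 16400) = sqrt(19947) - 8442/3722 = sqrt(19947) - 8442*1/3722 = sqrt(19947) - 4221/1861 = -4221/1861 + sqrt(19947)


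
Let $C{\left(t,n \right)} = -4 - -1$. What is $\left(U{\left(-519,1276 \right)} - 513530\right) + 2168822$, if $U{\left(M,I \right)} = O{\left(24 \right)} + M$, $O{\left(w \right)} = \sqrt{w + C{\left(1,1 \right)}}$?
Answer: $1654773 + \sqrt{21} \approx 1.6548 \cdot 10^{6}$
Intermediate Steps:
$C{\left(t,n \right)} = -3$ ($C{\left(t,n \right)} = -4 + 1 = -3$)
$O{\left(w \right)} = \sqrt{-3 + w}$ ($O{\left(w \right)} = \sqrt{w - 3} = \sqrt{-3 + w}$)
$U{\left(M,I \right)} = M + \sqrt{21}$ ($U{\left(M,I \right)} = \sqrt{-3 + 24} + M = \sqrt{21} + M = M + \sqrt{21}$)
$\left(U{\left(-519,1276 \right)} - 513530\right) + 2168822 = \left(\left(-519 + \sqrt{21}\right) - 513530\right) + 2168822 = \left(-514049 + \sqrt{21}\right) + 2168822 = 1654773 + \sqrt{21}$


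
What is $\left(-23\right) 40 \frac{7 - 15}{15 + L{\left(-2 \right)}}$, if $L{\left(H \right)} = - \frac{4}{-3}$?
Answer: $\frac{22080}{49} \approx 450.61$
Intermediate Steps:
$L{\left(H \right)} = \frac{4}{3}$ ($L{\left(H \right)} = \left(-4\right) \left(- \frac{1}{3}\right) = \frac{4}{3}$)
$\left(-23\right) 40 \frac{7 - 15}{15 + L{\left(-2 \right)}} = \left(-23\right) 40 \frac{7 - 15}{15 + \frac{4}{3}} = - 920 \left(- \frac{8}{\frac{49}{3}}\right) = - 920 \left(\left(-8\right) \frac{3}{49}\right) = \left(-920\right) \left(- \frac{24}{49}\right) = \frac{22080}{49}$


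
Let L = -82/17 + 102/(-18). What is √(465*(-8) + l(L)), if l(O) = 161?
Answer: I*√3559 ≈ 59.657*I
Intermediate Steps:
L = -535/51 (L = -82*1/17 + 102*(-1/18) = -82/17 - 17/3 = -535/51 ≈ -10.490)
√(465*(-8) + l(L)) = √(465*(-8) + 161) = √(-3720 + 161) = √(-3559) = I*√3559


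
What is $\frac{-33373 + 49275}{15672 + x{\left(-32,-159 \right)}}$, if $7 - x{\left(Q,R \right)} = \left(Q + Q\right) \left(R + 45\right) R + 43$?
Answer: $\frac{7951}{587850} \approx 0.013526$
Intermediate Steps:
$x{\left(Q,R \right)} = -36 - 2 Q R \left(45 + R\right)$ ($x{\left(Q,R \right)} = 7 - \left(\left(Q + Q\right) \left(R + 45\right) R + 43\right) = 7 - \left(2 Q \left(45 + R\right) R + 43\right) = 7 - \left(2 Q R \left(45 + R\right) + 43\right) = 7 - \left(43 + 2 Q R \left(45 + R\right)\right) = -36 - 2 Q R \left(45 + R\right)$)
$\frac{-33373 + 49275}{15672 + x{\left(-32,-159 \right)}} = \frac{-33373 + 49275}{15672 - \left(36 - 1617984 + 457920\right)} = \frac{15902}{15672 - \left(457956 - 1617984\right)} = \frac{15902}{15672 - -1160028} = \frac{15902}{15672 + 1160028} = \frac{15902}{1175700} = 15902 \cdot \frac{1}{1175700} = \frac{7951}{587850}$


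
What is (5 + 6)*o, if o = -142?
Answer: -1562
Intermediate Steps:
(5 + 6)*o = (5 + 6)*(-142) = 11*(-142) = -1562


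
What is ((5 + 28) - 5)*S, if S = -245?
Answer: -6860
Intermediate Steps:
((5 + 28) - 5)*S = ((5 + 28) - 5)*(-245) = (33 - 5)*(-245) = 28*(-245) = -6860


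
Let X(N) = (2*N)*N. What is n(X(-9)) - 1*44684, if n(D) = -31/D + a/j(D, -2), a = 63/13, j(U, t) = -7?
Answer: -94106365/2106 ≈ -44685.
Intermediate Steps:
a = 63/13 (a = 63*(1/13) = 63/13 ≈ 4.8462)
X(N) = 2*N**2
n(D) = -9/13 - 31/D (n(D) = -31/D + (63/13)/(-7) = -31/D + (63/13)*(-1/7) = -31/D - 9/13 = -9/13 - 31/D)
n(X(-9)) - 1*44684 = (-9/13 - 31/(2*(-9)**2)) - 1*44684 = (-9/13 - 31/(2*81)) - 44684 = (-9/13 - 31/162) - 44684 = -1861/2106 - 44684 = -94106365/2106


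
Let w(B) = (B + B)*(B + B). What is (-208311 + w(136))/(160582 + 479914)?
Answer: -134327/640496 ≈ -0.20972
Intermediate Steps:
w(B) = 4*B² (w(B) = (2*B)*(2*B) = 4*B²)
(-208311 + w(136))/(160582 + 479914) = (-208311 + 4*136²)/(160582 + 479914) = (-208311 + 4*18496)/640496 = (-208311 + 73984)*(1/640496) = -134327*1/640496 = -134327/640496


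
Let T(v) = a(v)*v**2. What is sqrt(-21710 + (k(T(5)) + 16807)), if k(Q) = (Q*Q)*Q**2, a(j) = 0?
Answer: I*sqrt(4903) ≈ 70.021*I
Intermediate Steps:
T(v) = 0 (T(v) = 0*v**2 = 0)
k(Q) = Q**4 (k(Q) = Q**2*Q**2 = Q**4)
sqrt(-21710 + (k(T(5)) + 16807)) = sqrt(-21710 + (0**4 + 16807)) = sqrt(-21710 + (0 + 16807)) = sqrt(-21710 + 16807) = sqrt(-4903) = I*sqrt(4903)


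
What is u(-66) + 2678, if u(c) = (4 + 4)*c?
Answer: 2150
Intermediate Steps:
u(c) = 8*c
u(-66) + 2678 = 8*(-66) + 2678 = -528 + 2678 = 2150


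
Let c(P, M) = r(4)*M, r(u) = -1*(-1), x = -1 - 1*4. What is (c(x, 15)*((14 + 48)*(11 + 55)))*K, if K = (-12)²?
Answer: 8838720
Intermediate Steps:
x = -5 (x = -1 - 4 = -5)
r(u) = 1
c(P, M) = M (c(P, M) = 1*M = M)
K = 144
(c(x, 15)*((14 + 48)*(11 + 55)))*K = (15*((14 + 48)*(11 + 55)))*144 = (15*(62*66))*144 = (15*4092)*144 = 61380*144 = 8838720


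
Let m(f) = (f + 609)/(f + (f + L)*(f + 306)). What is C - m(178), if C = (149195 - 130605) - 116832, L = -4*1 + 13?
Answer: -8909174799/90686 ≈ -98242.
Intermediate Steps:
L = 9 (L = -4 + 13 = 9)
C = -98242 (C = 18590 - 116832 = -98242)
m(f) = (609 + f)/(f + (9 + f)*(306 + f)) (m(f) = (f + 609)/(f + (f + 9)*(f + 306)) = (609 + f)/(f + (9 + f)*(306 + f)))
C - m(178) = -98242 - (609 + 178)/(2754 + 178² + 316*178) = -98242 - 787/(2754 + 31684 + 56248) = -98242 - 787/90686 = -8909174799/90686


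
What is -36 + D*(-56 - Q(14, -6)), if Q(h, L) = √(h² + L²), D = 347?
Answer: -19468 - 694*√58 ≈ -24753.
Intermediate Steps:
Q(h, L) = √(L² + h²)
-36 + D*(-56 - Q(14, -6)) = -36 + 347*(-56 - √((-6)² + 14²)) = -36 + 347*(-56 - √(36 + 196)) = -36 + 347*(-56 - √232) = -36 + 347*(-56 - 2*√58) = -36 + (-19432 - 694*√58) = -19468 - 694*√58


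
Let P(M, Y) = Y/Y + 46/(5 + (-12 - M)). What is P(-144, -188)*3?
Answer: 549/137 ≈ 4.0073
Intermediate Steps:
P(M, Y) = 1 + 46/(-7 - M)
P(-144, -188)*3 = ((-39 - 144)/(7 - 144))*3 = (-183/(-137))*3 = -1/137*(-183)*3 = (183/137)*3 = 549/137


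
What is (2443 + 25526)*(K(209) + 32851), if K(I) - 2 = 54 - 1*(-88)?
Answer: 922837155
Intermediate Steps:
K(I) = 144 (K(I) = 2 + (54 - 1*(-88)) = 2 + (54 + 88) = 2 + 142 = 144)
(2443 + 25526)*(K(209) + 32851) = (2443 + 25526)*(144 + 32851) = 27969*32995 = 922837155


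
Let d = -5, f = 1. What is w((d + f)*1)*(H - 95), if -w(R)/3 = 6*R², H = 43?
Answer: 14976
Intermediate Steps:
w(R) = -18*R²
w((d + f)*1)*(H - 95) = (-18*(-5 + 1)²)*(43 - 95) = -18*(-4*1)²*(-52) = -18*(-4)²*(-52) = -18*16*(-52) = -288*(-52) = 14976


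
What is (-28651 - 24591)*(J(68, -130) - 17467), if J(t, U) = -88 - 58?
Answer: 937751346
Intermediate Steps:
J(t, U) = -146
(-28651 - 24591)*(J(68, -130) - 17467) = (-28651 - 24591)*(-146 - 17467) = -53242*(-17613) = 937751346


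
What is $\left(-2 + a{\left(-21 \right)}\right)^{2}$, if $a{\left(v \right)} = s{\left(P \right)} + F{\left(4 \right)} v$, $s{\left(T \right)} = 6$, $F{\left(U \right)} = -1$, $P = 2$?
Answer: $625$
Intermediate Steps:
$a{\left(v \right)} = 6 - v$
$\left(-2 + a{\left(-21 \right)}\right)^{2} = \left(-2 + \left(6 - -21\right)\right)^{2} = \left(-2 + \left(6 + 21\right)\right)^{2} = \left(-2 + 27\right)^{2} = 25^{2} = 625$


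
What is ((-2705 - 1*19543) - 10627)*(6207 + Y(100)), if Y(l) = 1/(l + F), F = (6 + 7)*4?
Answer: -31016411875/152 ≈ -2.0406e+8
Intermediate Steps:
F = 52 (F = 13*4 = 52)
Y(l) = 1/(52 + l) (Y(l) = 1/(l + 52) = 1/(52 + l))
((-2705 - 1*19543) - 10627)*(6207 + Y(100)) = ((-2705 - 1*19543) - 10627)*(6207 + 1/(52 + 100)) = ((-2705 - 19543) - 10627)*(6207 + 1/152) = (-22248 - 10627)*(6207 + 1/152) = -32875*943465/152 = -31016411875/152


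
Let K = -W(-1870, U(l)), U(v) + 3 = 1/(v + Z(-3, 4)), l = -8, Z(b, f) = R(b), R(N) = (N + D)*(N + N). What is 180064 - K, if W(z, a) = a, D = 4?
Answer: 2520853/14 ≈ 1.8006e+5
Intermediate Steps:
R(N) = 2*N*(4 + N) (R(N) = (N + 4)*(N + N) = (4 + N)*(2*N) = 2*N*(4 + N))
Z(b, f) = 2*b*(4 + b)
U(v) = -3 + 1/(-6 + v) (U(v) = -3 + 1/(v + 2*(-3)*(4 - 3)) = -3 + 1/(v + 2*(-3)*1) = -3 + 1/(v - 6) = -3 + 1/(-6 + v))
K = 43/14 (K = -(19 - 3*(-8))/(-6 - 8) = -(19 + 24)/(-14) = -(-1)*43/14 = -1*(-43/14) = 43/14 ≈ 3.0714)
180064 - K = 180064 - 1*43/14 = 180064 - 43/14 = 2520853/14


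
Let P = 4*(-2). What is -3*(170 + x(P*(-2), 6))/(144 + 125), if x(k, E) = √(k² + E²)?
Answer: -510/269 - 6*√73/269 ≈ -2.0865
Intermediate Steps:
P = -8
x(k, E) = √(E² + k²)
-3*(170 + x(P*(-2), 6))/(144 + 125) = -3*(170 + √(6² + (-8*(-2))²))/(144 + 125) = -3*(170 + √(36 + 16²))/269 = -3*(170 + √(36 + 256))/269 = -3*(170 + √292)/269 = -3*(170 + 2*√73)/269 = -3*(170/269 + 2*√73/269) = -510/269 - 6*√73/269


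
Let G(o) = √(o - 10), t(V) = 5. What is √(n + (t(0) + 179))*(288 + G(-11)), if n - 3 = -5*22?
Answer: √77*(288 + I*√21) ≈ 2527.2 + 40.212*I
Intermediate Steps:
n = -107 (n = 3 - 5*22 = 3 - 110 = -107)
G(o) = √(-10 + o)
√(n + (t(0) + 179))*(288 + G(-11)) = √(-107 + (5 + 179))*(288 + √(-10 - 11)) = √(-107 + 184)*(288 + √(-21)) = √77*(288 + I*√21)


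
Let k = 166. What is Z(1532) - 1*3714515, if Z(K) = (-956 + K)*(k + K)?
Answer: -2736467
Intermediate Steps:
Z(K) = (-956 + K)*(166 + K)
Z(1532) - 1*3714515 = (-158696 + 1532**2 - 790*1532) - 1*3714515 = (-158696 + 2347024 - 1210280) - 3714515 = 978048 - 3714515 = -2736467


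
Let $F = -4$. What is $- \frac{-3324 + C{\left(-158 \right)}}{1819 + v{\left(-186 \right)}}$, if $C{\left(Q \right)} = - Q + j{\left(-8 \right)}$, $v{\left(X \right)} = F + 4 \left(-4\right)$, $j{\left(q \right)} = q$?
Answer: $\frac{3174}{1799} \approx 1.7643$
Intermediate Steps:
$v{\left(X \right)} = -20$ ($v{\left(X \right)} = -4 + 4 \left(-4\right) = -4 - 16 = -20$)
$C{\left(Q \right)} = -8 - Q$ ($C{\left(Q \right)} = - Q - 8 = -8 - Q$)
$- \frac{-3324 + C{\left(-158 \right)}}{1819 + v{\left(-186 \right)}} = - \frac{-3324 - -150}{1819 - 20} = - \frac{-3324 + \left(-8 + 158\right)}{1799} = - \frac{-3324 + 150}{1799} = - \frac{-3174}{1799} = \left(-1\right) \left(- \frac{3174}{1799}\right) = \frac{3174}{1799}$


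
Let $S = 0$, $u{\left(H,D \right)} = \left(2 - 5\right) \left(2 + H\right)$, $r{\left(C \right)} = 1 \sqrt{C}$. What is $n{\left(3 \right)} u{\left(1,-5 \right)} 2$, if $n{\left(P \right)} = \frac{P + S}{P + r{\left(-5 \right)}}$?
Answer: $- \frac{81}{7} + \frac{27 i \sqrt{5}}{7} \approx -11.571 + 8.6248 i$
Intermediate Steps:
$r{\left(C \right)} = \sqrt{C}$
$u{\left(H,D \right)} = -6 - 3 H$ ($u{\left(H,D \right)} = - 3 \left(2 + H\right) = -6 - 3 H$)
$n{\left(P \right)} = \frac{P}{P + i \sqrt{5}}$ ($n{\left(P \right)} = \frac{P + 0}{P + \sqrt{-5}} = \frac{P}{P + i \sqrt{5}}$)
$n{\left(3 \right)} u{\left(1,-5 \right)} 2 = \frac{3}{3 + i \sqrt{5}} \left(-6 - 3\right) 2 = \frac{3}{3 + i \sqrt{5}} \left(-9\right) 2 = - \frac{27}{3 + i \sqrt{5}} \cdot 2 = - \frac{54}{3 + i \sqrt{5}}$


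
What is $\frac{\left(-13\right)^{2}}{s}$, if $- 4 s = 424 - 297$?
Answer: $- \frac{676}{127} \approx -5.3228$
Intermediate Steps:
$s = - \frac{127}{4}$ ($s = - \frac{424 - 297}{4} = \left(- \frac{1}{4}\right) 127 = - \frac{127}{4} \approx -31.75$)
$\frac{\left(-13\right)^{2}}{s} = \frac{\left(-13\right)^{2}}{- \frac{127}{4}} = 169 \left(- \frac{4}{127}\right) = - \frac{676}{127}$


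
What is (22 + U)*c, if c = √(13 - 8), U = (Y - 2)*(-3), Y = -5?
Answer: 43*√5 ≈ 96.151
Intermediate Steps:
U = 21 (U = (-5 - 2)*(-3) = -7*(-3) = 21)
c = √5 ≈ 2.2361
(22 + U)*c = (22 + 21)*√5 = 43*√5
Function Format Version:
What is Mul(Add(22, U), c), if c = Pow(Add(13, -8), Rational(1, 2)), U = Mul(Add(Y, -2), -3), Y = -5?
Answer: Mul(43, Pow(5, Rational(1, 2))) ≈ 96.151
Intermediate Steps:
U = 21 (U = Mul(Add(-5, -2), -3) = Mul(-7, -3) = 21)
c = Pow(5, Rational(1, 2)) ≈ 2.2361
Mul(Add(22, U), c) = Mul(Add(22, 21), Pow(5, Rational(1, 2))) = Mul(43, Pow(5, Rational(1, 2)))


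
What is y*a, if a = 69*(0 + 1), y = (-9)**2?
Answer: 5589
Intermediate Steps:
y = 81
a = 69 (a = 69*1 = 69)
y*a = 81*69 = 5589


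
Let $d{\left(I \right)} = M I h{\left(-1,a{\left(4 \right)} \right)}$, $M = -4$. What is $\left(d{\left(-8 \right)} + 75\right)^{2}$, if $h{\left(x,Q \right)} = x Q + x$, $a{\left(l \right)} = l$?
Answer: $7225$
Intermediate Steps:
$h{\left(x,Q \right)} = x + Q x$ ($h{\left(x,Q \right)} = Q x + x = x + Q x$)
$d{\left(I \right)} = 20 I$ ($d{\left(I \right)} = - 4 I \left(- (1 + 4)\right) = - 4 I \left(\left(-1\right) 5\right) = - 4 I \left(-5\right) = 20 I$)
$\left(d{\left(-8 \right)} + 75\right)^{2} = \left(20 \left(-8\right) + 75\right)^{2} = \left(-160 + 75\right)^{2} = \left(-85\right)^{2} = 7225$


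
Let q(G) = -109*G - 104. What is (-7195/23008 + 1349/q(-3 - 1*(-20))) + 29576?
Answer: 70087539971/2369824 ≈ 29575.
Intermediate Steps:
q(G) = -104 - 109*G
(-7195/23008 + 1349/q(-3 - 1*(-20))) + 29576 = (-7195/23008 + 1349/(-104 - 109*(-3 - 1*(-20)))) + 29576 = (-7195*1/23008 + 1349/(-104 - 109*(-3 + 20))) + 29576 = (-7195/23008 + 1349/(-104 - 109*17)) + 29576 = (-7195/23008 + 1349/(-104 - 1853)) + 29576 = (-7195/23008 + 1349/(-1957)) + 29576 = (-7195/23008 + 1349*(-1/1957)) + 29576 = (-7195/23008 - 71/103) + 29576 = -2374653/2369824 + 29576 = 70087539971/2369824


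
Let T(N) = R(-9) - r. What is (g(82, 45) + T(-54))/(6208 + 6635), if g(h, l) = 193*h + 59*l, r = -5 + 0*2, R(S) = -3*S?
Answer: 2057/1427 ≈ 1.4415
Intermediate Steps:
r = -5 (r = -5 + 0 = -5)
g(h, l) = 59*l + 193*h
T(N) = 32 (T(N) = -3*(-9) - 1*(-5) = 27 + 5 = 32)
(g(82, 45) + T(-54))/(6208 + 6635) = ((59*45 + 193*82) + 32)/(6208 + 6635) = ((2655 + 15826) + 32)/12843 = (18481 + 32)*(1/12843) = 18513*(1/12843) = 2057/1427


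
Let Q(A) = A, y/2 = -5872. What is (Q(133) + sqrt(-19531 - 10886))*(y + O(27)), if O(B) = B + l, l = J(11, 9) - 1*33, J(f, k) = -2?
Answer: -1563016 - 11752*I*sqrt(30417) ≈ -1.563e+6 - 2.0496e+6*I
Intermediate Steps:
y = -11744 (y = 2*(-5872) = -11744)
l = -35 (l = -2 - 1*33 = -2 - 33 = -35)
O(B) = -35 + B (O(B) = B - 35 = -35 + B)
(Q(133) + sqrt(-19531 - 10886))*(y + O(27)) = (133 + sqrt(-19531 - 10886))*(-11744 + (-35 + 27)) = (133 + sqrt(-30417))*(-11744 - 8) = (133 + I*sqrt(30417))*(-11752) = -1563016 - 11752*I*sqrt(30417)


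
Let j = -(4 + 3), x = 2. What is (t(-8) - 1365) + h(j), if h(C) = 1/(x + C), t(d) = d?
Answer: -6866/5 ≈ -1373.2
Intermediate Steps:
j = -7 (j = -1*7 = -7)
h(C) = 1/(2 + C)
(t(-8) - 1365) + h(j) = (-8 - 1365) + 1/(2 - 7) = -1373 + 1/(-5) = -1373 - ⅕ = -6866/5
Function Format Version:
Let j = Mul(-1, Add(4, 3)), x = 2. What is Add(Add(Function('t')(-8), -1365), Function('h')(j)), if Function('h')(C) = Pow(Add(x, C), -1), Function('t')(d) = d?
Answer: Rational(-6866, 5) ≈ -1373.2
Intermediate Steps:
j = -7 (j = Mul(-1, 7) = -7)
Function('h')(C) = Pow(Add(2, C), -1)
Add(Add(Function('t')(-8), -1365), Function('h')(j)) = Add(Add(-8, -1365), Pow(Add(2, -7), -1)) = Add(-1373, Pow(-5, -1)) = Add(-1373, Rational(-1, 5)) = Rational(-6866, 5)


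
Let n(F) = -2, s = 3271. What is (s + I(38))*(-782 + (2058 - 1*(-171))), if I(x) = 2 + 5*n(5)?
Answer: 4721561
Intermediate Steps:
I(x) = -8 (I(x) = 2 + 5*(-2) = 2 - 10 = -8)
(s + I(38))*(-782 + (2058 - 1*(-171))) = (3271 - 8)*(-782 + (2058 - 1*(-171))) = 3263*(-782 + (2058 + 171)) = 3263*(-782 + 2229) = 3263*1447 = 4721561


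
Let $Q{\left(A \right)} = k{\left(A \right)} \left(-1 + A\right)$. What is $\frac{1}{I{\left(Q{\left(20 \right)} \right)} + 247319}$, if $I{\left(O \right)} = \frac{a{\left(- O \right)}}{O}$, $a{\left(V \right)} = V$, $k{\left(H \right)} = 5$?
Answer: $\frac{1}{247318} \approx 4.0434 \cdot 10^{-6}$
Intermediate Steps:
$Q{\left(A \right)} = -5 + 5 A$ ($Q{\left(A \right)} = 5 \left(-1 + A\right) = -5 + 5 A$)
$I{\left(O \right)} = -1$ ($I{\left(O \right)} = \frac{\left(-1\right) O}{O} = -1$)
$\frac{1}{I{\left(Q{\left(20 \right)} \right)} + 247319} = \frac{1}{-1 + 247319} = \frac{1}{247318}$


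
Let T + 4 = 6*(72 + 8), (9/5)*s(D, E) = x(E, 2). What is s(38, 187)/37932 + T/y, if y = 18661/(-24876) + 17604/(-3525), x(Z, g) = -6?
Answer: -791631066121615/9553119748614 ≈ -82.866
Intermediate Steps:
y = -167899043/29229300 (y = 18661*(-1/24876) + 17604*(-1/3525) = -18661/24876 - 5868/1175 = -167899043/29229300 ≈ -5.7442)
s(D, E) = -10/3 (s(D, E) = (5/9)*(-6) = -10/3)
T = 476 (T = -4 + 6*(72 + 8) = -4 + 6*80 = -4 + 480 = 476)
s(38, 187)/37932 + T/y = -10/3/37932 + 476/(-167899043/29229300) = -10/3*1/37932 + 476*(-29229300/167899043) = -5/56898 - 13913146800/167899043 = -791631066121615/9553119748614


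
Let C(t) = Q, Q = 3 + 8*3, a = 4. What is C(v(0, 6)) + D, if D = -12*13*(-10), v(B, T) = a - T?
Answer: 1587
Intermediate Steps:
v(B, T) = 4 - T
D = 1560 (D = -156*(-10) = 1560)
Q = 27 (Q = 3 + 24 = 27)
C(t) = 27
C(v(0, 6)) + D = 27 + 1560 = 1587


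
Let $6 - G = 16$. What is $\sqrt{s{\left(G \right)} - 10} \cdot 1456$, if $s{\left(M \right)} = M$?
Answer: $2912 i \sqrt{5} \approx 6511.4 i$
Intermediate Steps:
$G = -10$ ($G = 6 - 16 = -10$)
$\sqrt{s{\left(G \right)} - 10} \cdot 1456 = \sqrt{-10 - 10} \cdot 1456 = \sqrt{-20} \cdot 1456 = 2 i \sqrt{5} \cdot 1456 = 2912 i \sqrt{5}$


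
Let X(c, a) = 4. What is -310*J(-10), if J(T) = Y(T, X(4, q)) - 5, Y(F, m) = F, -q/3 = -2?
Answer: 4650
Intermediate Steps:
q = 6 (q = -3*(-2) = 6)
J(T) = -5 + T (J(T) = T - 5 = -5 + T)
-310*J(-10) = -310*(-5 - 10) = -310*(-15) = 4650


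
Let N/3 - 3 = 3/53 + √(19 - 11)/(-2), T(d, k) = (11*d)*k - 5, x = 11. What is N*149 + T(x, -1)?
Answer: 65736/53 - 447*√2 ≈ 608.15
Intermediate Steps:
T(d, k) = -5 + 11*d*k (T(d, k) = 11*d*k - 5 = -5 + 11*d*k)
N = 486/53 - 3*√2 (N = 9 + 3*(3/53 + √(19 - 11)/(-2)) = 9 + 3*(3*(1/53) + √8*(-½)) = 9 + 3*(3/53 + (2*√2)*(-½)) = 9 + 3*(3/53 - √2) = 9 + (9/53 - 3*√2) = 486/53 - 3*√2 ≈ 4.9272)
N*149 + T(x, -1) = (486/53 - 3*√2)*149 + (-5 + 11*11*(-1)) = (72414/53 - 447*√2) + (-5 - 121) = (72414/53 - 447*√2) - 126 = 65736/53 - 447*√2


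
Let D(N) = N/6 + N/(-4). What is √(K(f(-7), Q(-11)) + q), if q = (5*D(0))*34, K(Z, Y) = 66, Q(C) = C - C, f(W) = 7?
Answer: √66 ≈ 8.1240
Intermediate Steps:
Q(C) = 0
D(N) = -N/12 (D(N) = N*(⅙) + N*(-¼) = N/6 - N/4 = -N/12)
q = 0 (q = (5*(-1/12*0))*34 = (5*0)*34 = 0*34 = 0)
√(K(f(-7), Q(-11)) + q) = √(66 + 0) = √66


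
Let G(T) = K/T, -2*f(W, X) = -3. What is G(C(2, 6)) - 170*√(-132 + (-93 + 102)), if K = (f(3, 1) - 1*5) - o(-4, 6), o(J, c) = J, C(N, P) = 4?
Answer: ⅛ - 170*I*√123 ≈ 0.125 - 1885.4*I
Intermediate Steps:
f(W, X) = 3/2 (f(W, X) = -½*(-3) = 3/2)
K = ½ (K = (3/2 - 1*5) - 1*(-4) = (3/2 - 5) + 4 = -7/2 + 4 = ½ ≈ 0.50000)
G(T) = 1/(2*T)
G(C(2, 6)) - 170*√(-132 + (-93 + 102)) = (½)/4 - 170*√(-132 + (-93 + 102)) = (½)*(¼) - 170*√(-132 + 9) = ⅛ - 170*I*√123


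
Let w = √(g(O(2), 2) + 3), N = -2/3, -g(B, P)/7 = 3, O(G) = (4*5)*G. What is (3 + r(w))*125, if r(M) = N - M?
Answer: 875/3 - 375*I*√2 ≈ 291.67 - 530.33*I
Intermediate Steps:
O(G) = 20*G
g(B, P) = -21 (g(B, P) = -7*3 = -21)
N = -⅔ (N = -2*⅓ = -⅔ ≈ -0.66667)
w = 3*I*√2 (w = √(-21 + 3) = √(-18) = 3*I*√2 ≈ 4.2426*I)
r(M) = -⅔ - M
(3 + r(w))*125 = (3 + (-⅔ - 3*I*√2))*125 = (7/3 - 3*I*√2)*125 = 875/3 - 375*I*√2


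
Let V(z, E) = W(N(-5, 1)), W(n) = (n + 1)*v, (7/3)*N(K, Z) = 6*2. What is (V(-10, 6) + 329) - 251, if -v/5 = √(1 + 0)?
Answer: 331/7 ≈ 47.286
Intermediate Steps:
v = -5 (v = -5*√(1 + 0) = -5*√1 = -5*1 = -5)
N(K, Z) = 36/7 (N(K, Z) = 3*(6*2)/7 = (3/7)*12 = 36/7)
W(n) = -5 - 5*n (W(n) = (n + 1)*(-5) = (1 + n)*(-5) = -5 - 5*n)
V(z, E) = -215/7 (V(z, E) = -5 - 5*36/7 = -5 - 180/7 = -215/7)
(V(-10, 6) + 329) - 251 = (-215/7 + 329) - 251 = 2088/7 - 251 = 331/7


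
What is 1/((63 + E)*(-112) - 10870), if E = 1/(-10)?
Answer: -5/89574 ≈ -5.5820e-5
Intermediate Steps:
E = -⅒ ≈ -0.10000
1/((63 + E)*(-112) - 10870) = 1/((63 - ⅒)*(-112) - 10870) = 1/((629/10)*(-112) - 10870) = 1/(-35224/5 - 10870) = 1/(-89574/5) = -5/89574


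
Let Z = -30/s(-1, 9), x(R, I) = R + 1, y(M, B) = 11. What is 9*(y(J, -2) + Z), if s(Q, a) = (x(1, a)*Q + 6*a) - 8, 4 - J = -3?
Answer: 2043/22 ≈ 92.864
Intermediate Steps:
J = 7 (J = 4 - 1*(-3) = 4 + 3 = 7)
x(R, I) = 1 + R
s(Q, a) = -8 + 2*Q + 6*a (s(Q, a) = ((1 + 1)*Q + 6*a) - 8 = (2*Q + 6*a) - 8 = -8 + 2*Q + 6*a)
Z = -15/22 (Z = -30/(-8 + 2*(-1) + 6*9) = -30/(-8 - 2 + 54) = -30/44 = -30*1/44 = -15/22 ≈ -0.68182)
9*(y(J, -2) + Z) = 9*(11 - 15/22) = 9*(227/22) = 2043/22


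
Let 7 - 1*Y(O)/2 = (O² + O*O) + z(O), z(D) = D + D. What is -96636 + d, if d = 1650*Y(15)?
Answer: -1657536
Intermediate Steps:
z(D) = 2*D
Y(O) = 14 - 4*O - 4*O² (Y(O) = 14 - 2*((O² + O*O) + 2*O) = 14 - 2*((O² + O²) + 2*O) = 14 - 2*(2*O² + 2*O) = 14 - 2*(2*O + 2*O²) = 14 + (-4*O - 4*O²) = 14 - 4*O - 4*O²)
d = -1560900 (d = 1650*(14 - 4*15 - 4*15²) = 1650*(14 - 60 - 4*225) = 1650*(14 - 60 - 900) = 1650*(-946) = -1560900)
-96636 + d = -96636 - 1560900 = -1657536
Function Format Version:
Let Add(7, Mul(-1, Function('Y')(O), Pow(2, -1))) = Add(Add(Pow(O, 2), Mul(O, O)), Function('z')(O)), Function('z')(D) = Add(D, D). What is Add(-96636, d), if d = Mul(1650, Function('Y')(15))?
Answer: -1657536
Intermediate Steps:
Function('z')(D) = Mul(2, D)
Function('Y')(O) = Add(14, Mul(-4, O), Mul(-4, Pow(O, 2))) (Function('Y')(O) = Add(14, Mul(-2, Add(Add(Pow(O, 2), Mul(O, O)), Mul(2, O)))) = Add(14, Mul(-2, Add(Add(Pow(O, 2), Pow(O, 2)), Mul(2, O)))) = Add(14, Mul(-2, Add(Mul(2, Pow(O, 2)), Mul(2, O)))) = Add(14, Mul(-2, Add(Mul(2, O), Mul(2, Pow(O, 2))))) = Add(14, Add(Mul(-4, O), Mul(-4, Pow(O, 2)))) = Add(14, Mul(-4, O), Mul(-4, Pow(O, 2))))
d = -1560900 (d = Mul(1650, Add(14, Mul(-4, 15), Mul(-4, Pow(15, 2)))) = Mul(1650, Add(14, -60, Mul(-4, 225))) = Mul(1650, Add(14, -60, -900)) = Mul(1650, -946) = -1560900)
Add(-96636, d) = Add(-96636, -1560900) = -1657536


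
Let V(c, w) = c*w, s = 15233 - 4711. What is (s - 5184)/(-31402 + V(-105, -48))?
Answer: -2669/13181 ≈ -0.20249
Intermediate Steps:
s = 10522
(s - 5184)/(-31402 + V(-105, -48)) = (10522 - 5184)/(-31402 - 105*(-48)) = 5338/(-31402 + 5040) = 5338/(-26362) = 5338*(-1/26362) = -2669/13181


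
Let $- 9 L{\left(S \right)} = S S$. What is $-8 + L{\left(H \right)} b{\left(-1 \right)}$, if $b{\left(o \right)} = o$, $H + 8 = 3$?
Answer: $- \frac{47}{9} \approx -5.2222$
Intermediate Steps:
$H = -5$ ($H = -8 + 3 = -5$)
$L{\left(S \right)} = - \frac{S^{2}}{9}$ ($L{\left(S \right)} = - \frac{S S}{9} = - \frac{S^{2}}{9}$)
$-8 + L{\left(H \right)} b{\left(-1 \right)} = -8 + - \frac{\left(-5\right)^{2}}{9} \left(-1\right) = -8 + \left(- \frac{1}{9}\right) 25 \left(-1\right) = -8 - - \frac{25}{9} = -8 + \frac{25}{9} = - \frac{47}{9}$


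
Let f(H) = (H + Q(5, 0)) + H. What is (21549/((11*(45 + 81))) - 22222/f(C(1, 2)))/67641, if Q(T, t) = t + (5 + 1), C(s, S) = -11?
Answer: 235943/11363688 ≈ 0.020763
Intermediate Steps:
Q(T, t) = 6 + t (Q(T, t) = t + 6 = 6 + t)
f(H) = 6 + 2*H (f(H) = (H + (6 + 0)) + H = (H + 6) + H = (6 + H) + H = 6 + 2*H)
(21549/((11*(45 + 81))) - 22222/f(C(1, 2)))/67641 = (21549/((11*(45 + 81))) - 22222/(6 + 2*(-11)))/67641 = (21549/((11*126)) - 22222/(6 - 22))*(1/67641) = (21549/1386 - 22222/(-16))*(1/67641) = (21549*(1/1386) - 22222*(-1/16))*(1/67641) = (653/42 + 11111/8)*(1/67641) = (235943/168)*(1/67641) = 235943/11363688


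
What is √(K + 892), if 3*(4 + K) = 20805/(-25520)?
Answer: √1445377835/1276 ≈ 29.795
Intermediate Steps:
K = -21803/5104 (K = -4 + (20805/(-25520))/3 = -4 + (20805*(-1/25520))/3 = -4 + (⅓)*(-4161/5104) = -4 - 1387/5104 = -21803/5104 ≈ -4.2717)
√(K + 892) = √(-21803/5104 + 892) = √(4530965/5104) = √1445377835/1276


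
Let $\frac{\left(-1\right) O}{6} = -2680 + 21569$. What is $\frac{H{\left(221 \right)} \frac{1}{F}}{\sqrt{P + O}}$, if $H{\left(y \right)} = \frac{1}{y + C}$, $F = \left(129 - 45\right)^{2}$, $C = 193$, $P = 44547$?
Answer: $- \frac{i \sqrt{7643}}{66979827936} \approx - 1.3052 \cdot 10^{-9} i$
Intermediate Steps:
$F = 7056$ ($F = 84^{2} = 7056$)
$H{\left(y \right)} = \frac{1}{193 + y}$ ($H{\left(y \right)} = \frac{1}{y + 193} = \frac{1}{193 + y}$)
$O = -113334$ ($O = - 6 \left(-2680 + 21569\right) = \left(-6\right) 18889 = -113334$)
$\frac{H{\left(221 \right)} \frac{1}{F}}{\sqrt{P + O}} = \frac{\frac{1}{193 + 221} \cdot \frac{1}{7056}}{\sqrt{44547 - 113334}} = \frac{\frac{1}{414} \cdot \frac{1}{7056}}{\sqrt{-68787}} = \frac{\frac{1}{414} \cdot \frac{1}{7056}}{3 i \sqrt{7643}} = \frac{\left(- \frac{1}{22929}\right) i \sqrt{7643}}{2921184} = - \frac{i \sqrt{7643}}{66979827936}$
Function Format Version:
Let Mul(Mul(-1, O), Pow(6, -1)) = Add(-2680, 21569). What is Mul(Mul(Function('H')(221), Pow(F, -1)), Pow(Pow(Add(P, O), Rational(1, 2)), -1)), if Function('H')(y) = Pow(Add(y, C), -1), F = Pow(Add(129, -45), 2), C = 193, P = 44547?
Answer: Mul(Rational(-1, 66979827936), I, Pow(7643, Rational(1, 2))) ≈ Mul(-1.3052e-9, I)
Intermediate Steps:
F = 7056 (F = Pow(84, 2) = 7056)
Function('H')(y) = Pow(Add(193, y), -1) (Function('H')(y) = Pow(Add(y, 193), -1) = Pow(Add(193, y), -1))
O = -113334 (O = Mul(-6, Add(-2680, 21569)) = Mul(-6, 18889) = -113334)
Mul(Mul(Function('H')(221), Pow(F, -1)), Pow(Pow(Add(P, O), Rational(1, 2)), -1)) = Mul(Mul(Pow(Add(193, 221), -1), Pow(7056, -1)), Pow(Pow(Add(44547, -113334), Rational(1, 2)), -1)) = Mul(Mul(Pow(414, -1), Rational(1, 7056)), Pow(Pow(-68787, Rational(1, 2)), -1)) = Mul(Mul(Rational(1, 414), Rational(1, 7056)), Pow(Mul(3, I, Pow(7643, Rational(1, 2))), -1)) = Mul(Rational(1, 2921184), Mul(Rational(-1, 22929), I, Pow(7643, Rational(1, 2)))) = Mul(Rational(-1, 66979827936), I, Pow(7643, Rational(1, 2)))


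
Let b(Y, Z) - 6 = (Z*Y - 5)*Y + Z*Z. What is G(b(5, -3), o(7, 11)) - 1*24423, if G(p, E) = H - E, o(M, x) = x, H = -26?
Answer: -24460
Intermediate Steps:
b(Y, Z) = 6 + Z**2 + Y*(-5 + Y*Z) (b(Y, Z) = 6 + ((Z*Y - 5)*Y + Z*Z) = 6 + ((Y*Z - 5)*Y + Z**2) = 6 + ((-5 + Y*Z)*Y + Z**2) = 6 + (Y*(-5 + Y*Z) + Z**2) = 6 + (Z**2 + Y*(-5 + Y*Z)) = 6 + Z**2 + Y*(-5 + Y*Z))
G(p, E) = -26 - E
G(b(5, -3), o(7, 11)) - 1*24423 = (-26 - 1*11) - 1*24423 = (-26 - 11) - 24423 = -37 - 24423 = -24460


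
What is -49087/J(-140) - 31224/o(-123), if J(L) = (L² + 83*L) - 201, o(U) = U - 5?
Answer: 29576045/124464 ≈ 237.63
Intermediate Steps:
o(U) = -5 + U
J(L) = -201 + L² + 83*L
-49087/J(-140) - 31224/o(-123) = -49087/(-201 + (-140)² + 83*(-140)) - 31224/(-5 - 123) = -49087/(-201 + 19600 - 11620) - 31224/(-128) = -49087/7779 - 31224*(-1/128) = -49087*1/7779 + 3903/16 = -49087/7779 + 3903/16 = 29576045/124464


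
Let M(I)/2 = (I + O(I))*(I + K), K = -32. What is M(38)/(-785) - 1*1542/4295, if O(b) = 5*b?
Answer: -2592318/674315 ≈ -3.8444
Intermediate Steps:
M(I) = 12*I*(-32 + I) (M(I) = 2*((I + 5*I)*(I - 32)) = 2*((6*I)*(-32 + I)) = 2*(6*I*(-32 + I)) = 12*I*(-32 + I))
M(38)/(-785) - 1*1542/4295 = (12*38*(-32 + 38))/(-785) - 1*1542/4295 = (12*38*6)*(-1/785) - 1542*1/4295 = 2736*(-1/785) - 1542/4295 = -2736/785 - 1542/4295 = -2592318/674315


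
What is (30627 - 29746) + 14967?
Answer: 15848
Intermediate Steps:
(30627 - 29746) + 14967 = 881 + 14967 = 15848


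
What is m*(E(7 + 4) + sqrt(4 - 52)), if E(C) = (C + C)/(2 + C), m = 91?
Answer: 154 + 364*I*sqrt(3) ≈ 154.0 + 630.47*I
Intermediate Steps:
E(C) = 2*C/(2 + C) (E(C) = (2*C)/(2 + C) = 2*C/(2 + C))
m*(E(7 + 4) + sqrt(4 - 52)) = 91*(2*(7 + 4)/(2 + (7 + 4)) + sqrt(4 - 52)) = 91*(2*11/(2 + 11) + sqrt(-48)) = 91*(2*11/13 + 4*I*sqrt(3)) = 91*(2*11*(1/13) + 4*I*sqrt(3)) = 91*(22/13 + 4*I*sqrt(3)) = 154 + 364*I*sqrt(3)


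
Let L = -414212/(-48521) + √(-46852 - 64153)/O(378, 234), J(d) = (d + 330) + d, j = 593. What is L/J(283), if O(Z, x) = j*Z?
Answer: 103553/10868704 + 149*I*√5/200841984 ≈ 0.0095276 + 1.6589e-6*I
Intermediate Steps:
J(d) = 330 + 2*d (J(d) = (330 + d) + d = 330 + 2*d)
O(Z, x) = 593*Z
L = 414212/48521 + 149*I*√5/224154 (L = -414212/(-48521) + √(-46852 - 64153)/((593*378)) = -414212*(-1/48521) + √(-111005)/224154 = 414212/48521 + (149*I*√5)*(1/224154) = 414212/48521 + 149*I*√5/224154 ≈ 8.5368 + 0.0014864*I)
L/J(283) = (414212/48521 + 149*I*√5/224154)/(330 + 2*283) = (414212/48521 + 149*I*√5/224154)/(330 + 566) = (414212/48521 + 149*I*√5/224154)/896 = (414212/48521 + 149*I*√5/224154)*(1/896) = 103553/10868704 + 149*I*√5/200841984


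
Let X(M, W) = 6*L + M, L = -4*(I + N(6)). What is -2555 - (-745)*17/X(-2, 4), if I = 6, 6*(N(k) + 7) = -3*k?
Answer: -227505/94 ≈ -2420.3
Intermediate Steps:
N(k) = -7 - k/2 (N(k) = -7 + (-3*k)/6 = -7 - k/2)
L = 16 (L = -4*(6 + (-7 - 1/2*6)) = -4*(6 + (-7 - 3)) = -4*(6 - 10) = -4*(-4) = 16)
X(M, W) = 96 + M (X(M, W) = 6*16 + M = 96 + M)
-2555 - (-745)*17/X(-2, 4) = -2555 - (-745)*17/(96 - 2) = -2555 - (-745)*17/94 = -2555 - 1*(-12665/94) = -2555 + 12665/94 = -227505/94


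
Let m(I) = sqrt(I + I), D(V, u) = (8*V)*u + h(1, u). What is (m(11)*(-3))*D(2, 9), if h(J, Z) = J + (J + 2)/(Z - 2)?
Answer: -3054*sqrt(22)/7 ≈ -2046.4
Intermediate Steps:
h(J, Z) = J + (2 + J)/(-2 + Z)
D(V, u) = (1 + u)/(-2 + u) + 8*V*u (D(V, u) = (8*V)*u + (2 - 1*1 + 1*u)/(-2 + u) = 8*V*u + (2 - 1 + u)/(-2 + u) = 8*V*u + (1 + u)/(-2 + u) = (1 + u)/(-2 + u) + 8*V*u)
m(I) = sqrt(2)*sqrt(I) (m(I) = sqrt(2*I) = sqrt(2)*sqrt(I))
(m(11)*(-3))*D(2, 9) = ((sqrt(2)*sqrt(11))*(-3))*((1 + 9 + 8*2*9*(-2 + 9))/(-2 + 9)) = (sqrt(22)*(-3))*((1 + 9 + 8*2*9*7)/7) = (-3*sqrt(22))*((1 + 9 + 1008)/7) = (-3*sqrt(22))*((1/7)*1018) = -3*sqrt(22)*(1018/7) = -3054*sqrt(22)/7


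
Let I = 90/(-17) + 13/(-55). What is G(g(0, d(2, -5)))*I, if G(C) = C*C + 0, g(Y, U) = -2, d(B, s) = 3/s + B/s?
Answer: -20684/935 ≈ -22.122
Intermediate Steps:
G(C) = C² (G(C) = C² + 0 = C²)
I = -5171/935 (I = 90*(-1/17) + 13*(-1/55) = -90/17 - 13/55 = -5171/935 ≈ -5.5305)
G(g(0, d(2, -5)))*I = (-2)²*(-5171/935) = 4*(-5171/935) = -20684/935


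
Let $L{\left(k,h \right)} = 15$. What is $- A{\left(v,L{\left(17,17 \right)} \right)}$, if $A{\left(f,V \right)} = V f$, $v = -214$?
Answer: $3210$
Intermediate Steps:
$- A{\left(v,L{\left(17,17 \right)} \right)} = - 15 \left(-214\right) = \left(-1\right) \left(-3210\right) = 3210$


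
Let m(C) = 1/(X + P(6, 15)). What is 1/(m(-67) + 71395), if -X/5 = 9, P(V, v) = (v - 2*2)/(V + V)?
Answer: 529/37767943 ≈ 1.4007e-5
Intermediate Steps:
P(V, v) = (-4 + v)/(2*V) (P(V, v) = (v - 4)/((2*V)) = (-4 + v)*(1/(2*V)) = (-4 + v)/(2*V))
X = -45 (X = -5*9 = -45)
m(C) = -12/529 (m(C) = 1/(-45 + (½)*(-4 + 15)/6) = 1/(-45 + (½)*(⅙)*11) = 1/(-45 + 11/12) = 1/(-529/12) = -12/529)
1/(m(-67) + 71395) = 1/(-12/529 + 71395) = 1/(37767943/529) = 529/37767943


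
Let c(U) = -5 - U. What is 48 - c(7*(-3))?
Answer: 32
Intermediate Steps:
48 - c(7*(-3)) = 48 - (-5 - 7*(-3)) = 48 - (-5 - 1*(-21)) = 48 - (-5 + 21) = 48 - 1*16 = 48 - 16 = 32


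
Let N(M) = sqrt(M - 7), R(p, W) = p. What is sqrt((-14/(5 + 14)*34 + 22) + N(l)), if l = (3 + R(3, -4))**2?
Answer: sqrt(-1102 + 361*sqrt(29))/19 ≈ 1.5273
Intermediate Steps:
l = 36 (l = (3 + 3)**2 = 6**2 = 36)
N(M) = sqrt(-7 + M)
sqrt((-14/(5 + 14)*34 + 22) + N(l)) = sqrt((-14/(5 + 14)*34 + 22) + sqrt(-7 + 36)) = sqrt((-14/19*34 + 22) + sqrt(29)) = sqrt((-476/19 + 22) + sqrt(29)) = sqrt(-58/19 + sqrt(29))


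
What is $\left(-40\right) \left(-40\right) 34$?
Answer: $54400$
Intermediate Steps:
$\left(-40\right) \left(-40\right) 34 = 1600 \cdot 34 = 54400$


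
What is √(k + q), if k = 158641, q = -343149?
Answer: 2*I*√46127 ≈ 429.54*I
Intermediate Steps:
√(k + q) = √(158641 - 343149) = √(-184508) = 2*I*√46127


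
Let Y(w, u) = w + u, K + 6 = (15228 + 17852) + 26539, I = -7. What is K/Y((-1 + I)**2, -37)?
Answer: 19871/9 ≈ 2207.9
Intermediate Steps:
K = 59613 (K = -6 + ((15228 + 17852) + 26539) = -6 + (33080 + 26539) = -6 + 59619 = 59613)
Y(w, u) = u + w
K/Y((-1 + I)**2, -37) = 59613/(-37 + (-1 - 7)**2) = 59613/(-37 + (-8)**2) = 59613/(-37 + 64) = 59613/27 = 59613*(1/27) = 19871/9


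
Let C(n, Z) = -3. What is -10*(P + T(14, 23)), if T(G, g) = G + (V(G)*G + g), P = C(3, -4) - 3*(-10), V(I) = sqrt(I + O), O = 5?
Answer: -640 - 140*sqrt(19) ≈ -1250.2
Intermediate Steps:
V(I) = sqrt(5 + I) (V(I) = sqrt(I + 5) = sqrt(5 + I))
P = 27 (P = -3 - 3*(-10) = -3 + 30 = 27)
T(G, g) = G + g + G*sqrt(5 + G) (T(G, g) = G + (sqrt(5 + G)*G + g) = G + (G*sqrt(5 + G) + g) = G + (g + G*sqrt(5 + G)) = G + g + G*sqrt(5 + G))
-10*(P + T(14, 23)) = -10*(27 + (14 + 23 + 14*sqrt(5 + 14))) = -10*(27 + (14 + 23 + 14*sqrt(19))) = -10*(27 + (37 + 14*sqrt(19))) = -10*(64 + 14*sqrt(19)) = -640 - 140*sqrt(19)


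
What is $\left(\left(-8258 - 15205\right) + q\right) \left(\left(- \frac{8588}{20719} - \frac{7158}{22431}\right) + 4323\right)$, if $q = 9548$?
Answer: $- \frac{9317317855442685}{154915963} \approx -6.0144 \cdot 10^{7}$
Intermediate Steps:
$\left(\left(-8258 - 15205\right) + q\right) \left(\left(- \frac{8588}{20719} - \frac{7158}{22431}\right) + 4323\right) = \left(\left(-8258 - 15205\right) + 9548\right) \left(\left(- \frac{8588}{20719} - \frac{7158}{22431}\right) + 4323\right) = \left(\left(-8258 - 15205\right) + 9548\right) \left(\left(\left(-8588\right) \frac{1}{20719} - \frac{2386}{7477}\right) + 4323\right) = \left(-23463 + 9548\right) \left(\left(- \frac{8588}{20719} - \frac{2386}{7477}\right) + 4323\right) = - 13915 \left(- \frac{113648010}{154915963} + 4323\right) = \left(-13915\right) \frac{669588060039}{154915963} = - \frac{9317317855442685}{154915963}$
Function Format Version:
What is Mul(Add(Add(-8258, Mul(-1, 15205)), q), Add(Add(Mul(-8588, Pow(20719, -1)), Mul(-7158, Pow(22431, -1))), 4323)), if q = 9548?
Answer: Rational(-9317317855442685, 154915963) ≈ -6.0144e+7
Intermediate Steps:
Mul(Add(Add(-8258, Mul(-1, 15205)), q), Add(Add(Mul(-8588, Pow(20719, -1)), Mul(-7158, Pow(22431, -1))), 4323)) = Mul(Add(Add(-8258, Mul(-1, 15205)), 9548), Add(Add(Mul(-8588, Pow(20719, -1)), Mul(-7158, Pow(22431, -1))), 4323)) = Mul(Add(Add(-8258, -15205), 9548), Add(Add(Mul(-8588, Rational(1, 20719)), Mul(-7158, Rational(1, 22431))), 4323)) = Mul(Add(-23463, 9548), Add(Add(Rational(-8588, 20719), Rational(-2386, 7477)), 4323)) = Mul(-13915, Add(Rational(-113648010, 154915963), 4323)) = Mul(-13915, Rational(669588060039, 154915963)) = Rational(-9317317855442685, 154915963)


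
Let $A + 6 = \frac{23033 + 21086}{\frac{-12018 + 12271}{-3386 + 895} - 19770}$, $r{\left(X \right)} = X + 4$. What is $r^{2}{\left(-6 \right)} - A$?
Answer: $\frac{602373659}{49247323} \approx 12.232$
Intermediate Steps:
$r{\left(X \right)} = 4 + X$
$A = - \frac{405384367}{49247323}$ ($A = -6 + \frac{23033 + 21086}{\frac{-12018 + 12271}{-3386 + 895} - 19770} = -6 + \frac{44119}{\frac{253}{-2491} - 19770} = -6 + \frac{44119}{253 \left(- \frac{1}{2491}\right) - 19770} = -6 + \frac{44119}{- \frac{253}{2491} - 19770} = -6 + \frac{44119}{- \frac{49247323}{2491}} = -6 + 44119 \left(- \frac{2491}{49247323}\right) = -6 - \frac{109900429}{49247323} = - \frac{405384367}{49247323} \approx -8.2316$)
$r^{2}{\left(-6 \right)} - A = \left(4 - 6\right)^{2} - - \frac{405384367}{49247323} = \left(-2\right)^{2} + \frac{405384367}{49247323} = 4 + \frac{405384367}{49247323} = \frac{602373659}{49247323}$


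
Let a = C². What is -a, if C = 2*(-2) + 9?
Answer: -25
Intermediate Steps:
C = 5 (C = -4 + 9 = 5)
a = 25 (a = 5² = 25)
-a = -1*25 = -25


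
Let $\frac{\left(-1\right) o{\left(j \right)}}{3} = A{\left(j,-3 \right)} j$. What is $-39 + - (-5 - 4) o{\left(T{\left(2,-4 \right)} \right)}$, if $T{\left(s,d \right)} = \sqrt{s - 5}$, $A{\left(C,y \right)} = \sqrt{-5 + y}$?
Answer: $-39 + 54 \sqrt{6} \approx 93.272$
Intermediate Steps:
$T{\left(s,d \right)} = \sqrt{-5 + s}$
$o{\left(j \right)} = - 6 i j \sqrt{2}$ ($o{\left(j \right)} = - 3 \sqrt{-5 - 3} j = - 3 \sqrt{-8} j = - 3 \cdot 2 i \sqrt{2} j = - 3 \cdot 2 i j \sqrt{2} = - 6 i j \sqrt{2}$)
$-39 + - (-5 - 4) o{\left(T{\left(2,-4 \right)} \right)} = -39 + - (-5 - 4) \left(- 6 i \sqrt{-5 + 2} \sqrt{2}\right) = -39 + \left(-1\right) \left(-9\right) \left(- 6 i \sqrt{-3} \sqrt{2}\right) = -39 + 9 \left(- 6 i i \sqrt{3} \sqrt{2}\right) = -39 + 9 \cdot 6 \sqrt{6} = -39 + 54 \sqrt{6}$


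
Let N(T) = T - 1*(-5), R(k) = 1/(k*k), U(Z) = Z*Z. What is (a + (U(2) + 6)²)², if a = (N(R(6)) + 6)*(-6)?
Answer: 41209/36 ≈ 1144.7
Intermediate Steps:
U(Z) = Z²
R(k) = k⁻² (R(k) = 1/(k²) = k⁻²)
N(T) = 5 + T (N(T) = T + 5 = 5 + T)
a = -397/6 (a = ((5 + 6⁻²) + 6)*(-6) = ((5 + 1/36) + 6)*(-6) = (181/36 + 6)*(-6) = (397/36)*(-6) = -397/6 ≈ -66.167)
(a + (U(2) + 6)²)² = (-397/6 + (2² + 6)²)² = (-397/6 + (4 + 6)²)² = (-397/6 + 10²)² = (-397/6 + 100)² = (203/6)² = 41209/36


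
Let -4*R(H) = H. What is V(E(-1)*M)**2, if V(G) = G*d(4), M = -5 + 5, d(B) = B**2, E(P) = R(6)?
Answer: 0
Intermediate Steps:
R(H) = -H/4
E(P) = -3/2 (E(P) = -1/4*6 = -3/2)
M = 0
V(G) = 16*G (V(G) = G*4**2 = G*16 = 16*G)
V(E(-1)*M)**2 = (16*(-3/2*0))**2 = (16*0)**2 = 0**2 = 0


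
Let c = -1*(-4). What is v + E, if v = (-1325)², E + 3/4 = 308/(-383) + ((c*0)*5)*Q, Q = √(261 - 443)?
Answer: 2689615119/1532 ≈ 1.7556e+6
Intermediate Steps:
Q = I*√182 (Q = √(-182) = I*√182 ≈ 13.491*I)
c = 4
E = -2381/1532 (E = -¾ + (308/(-383) + ((4*0)*5)*(I*√182)) = -¾ + (308*(-1/383) + (0*5)*(I*√182)) = -¾ + (-308/383 + 0*(I*√182)) = -¾ + (-308/383 + 0) = -¾ - 308/383 = -2381/1532 ≈ -1.5542)
v = 1755625
v + E = 1755625 - 2381/1532 = 2689615119/1532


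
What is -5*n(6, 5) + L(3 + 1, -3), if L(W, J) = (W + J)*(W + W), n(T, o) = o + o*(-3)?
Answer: 58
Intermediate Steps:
n(T, o) = -2*o (n(T, o) = o - 3*o = -2*o)
L(W, J) = 2*W*(J + W) (L(W, J) = (J + W)*(2*W) = 2*W*(J + W))
-5*n(6, 5) + L(3 + 1, -3) = -(-10)*5 + 2*(3 + 1)*(-3 + (3 + 1)) = -5*(-10) + 2*4*(-3 + 4) = 50 + 2*4*1 = 50 + 8 = 58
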